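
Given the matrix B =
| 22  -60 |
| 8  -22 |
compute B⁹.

[[5632, -15360], [2048, -5632]]

tr B = 0 and det B = -4, so the characteristic polynomial is λ² − (0)λ + (-4) with roots -2 and 2.
Eigenvectors give P = [[-5, -3], [-2, -1]] with P⁻¹ = [[1, -3], [-2, 5]], and B = P·diag(-2, 2)·P⁻¹.
Then B⁹ = P·diag(-512, 512)·P⁻¹ = [[2560, -1536], [1024, -512]] · [[1, -3], [-2, 5]] = [[5632, -15360], [2048, -5632]].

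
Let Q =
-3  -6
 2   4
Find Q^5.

[[-3, -6], [2, 4]]

Q² = Q (a projection; rank 1, trace 1), so Q^5 = Q.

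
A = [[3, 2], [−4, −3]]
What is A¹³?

[[3, 2], [−4, −3]]

A² = I (check: tr A = 0 and det A = −1), so A¹³ = A since 13 is odd.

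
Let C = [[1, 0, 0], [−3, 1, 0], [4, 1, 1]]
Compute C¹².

[[1, 0, 0], [−36, 1, 0], [−150, 12, 1]]

C = I + N where N = [[0, 0, 0], [−3, 0, 0], [4, 1, 0]] is strictly lower-triangular, so N³ = 0.
(I + N)¹² = I + 12·N + 66·N² = [[1, 0, 0], [−36, 1, 0], [−150, 12, 1]].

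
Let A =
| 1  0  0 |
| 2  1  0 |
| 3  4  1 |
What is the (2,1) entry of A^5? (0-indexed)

20

A = I + N where N = [[0, 0, 0], [2, 0, 0], [3, 4, 0]] is strictly lower-triangular, so N^3 = 0.
(I + N)^5 = I + 5·N + 10·N^2 = [[1, 0, 0], [10, 1, 0], [95, 20, 1]].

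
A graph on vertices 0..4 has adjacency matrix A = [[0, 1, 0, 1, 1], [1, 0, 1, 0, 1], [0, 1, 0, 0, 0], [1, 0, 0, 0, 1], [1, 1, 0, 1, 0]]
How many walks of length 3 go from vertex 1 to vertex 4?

6

The number of length-3 walks from vertex 1 to vertex 4 is entry (1,4) of A³, where A is the adjacency matrix.
A² = [[3, 1, 1, 1, 2], [1, 3, 0, 2, 1], [1, 0, 1, 0, 1], [1, 2, 0, 2, 1], [2, 1, 1, 1, 3]]
A³ = [[4, 6, 1, 5, 5], [6, 2, 3, 2, 6], [1, 3, 0, 2, 1], [5, 2, 2, 2, 5], [5, 6, 1, 5, 4]]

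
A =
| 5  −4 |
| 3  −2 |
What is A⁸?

[[1021, −1020], [765, −764]]

tr A = 3 and det A = 2, so the characteristic polynomial is λ² − (3)λ + (2) with roots 1 and 2.
Eigenvectors give P = [[1, 4], [1, 3]] with P⁻¹ = [[−3, 4], [1, −1]], and A = P·diag(1, 2)·P⁻¹.
Then A⁸ = P·diag(1, 256)·P⁻¹ = [[1, 1024], [1, 768]] · [[−3, 4], [1, −1]] = [[1021, −1020], [765, −764]].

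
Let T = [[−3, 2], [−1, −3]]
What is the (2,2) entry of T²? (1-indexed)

7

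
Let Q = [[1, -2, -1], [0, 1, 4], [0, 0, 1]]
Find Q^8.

Q = I + N where N = [[0, -2, -1], [0, 0, 4], [0, 0, 0]] is strictly upper-triangular, so N^3 = 0.
(I + N)^8 = I + 8·N + 28·N^2 = [[1, -16, -232], [0, 1, 32], [0, 0, 1]].

[[1, -16, -232], [0, 1, 32], [0, 0, 1]]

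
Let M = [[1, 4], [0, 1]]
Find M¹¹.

M = I + N where N = [[0, 4], [0, 0]] is strictly upper-triangular, so N² = 0.
(I + N)¹¹ = I + 11·N = [[1, 44], [0, 1]].

[[1, 44], [0, 1]]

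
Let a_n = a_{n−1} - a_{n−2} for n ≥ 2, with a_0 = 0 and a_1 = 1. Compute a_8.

With companion matrix B = [[1, -1], [1, 0]], [a_n, a_{n−1}]ᵀ = B·[a_{n−1}, a_{n−2}]ᵀ, so [a_8, a_7]ᵀ = B⁷·[a_1, a_0]ᵀ.
B⁷ = [[1, -1], [1, 0]], giving [a_8, a_7]ᵀ = [[1], [1]].

1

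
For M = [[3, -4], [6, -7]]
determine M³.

[[51, -52], [78, -79]]

tr M = -4 and det M = 3, so the characteristic polynomial is λ² − (-4)λ + (3) with roots -1 and -3.
Eigenvectors give P = [[1, -2], [1, -3]] with P⁻¹ = [[3, -2], [1, -1]], and M = P·diag(-1, -3)·P⁻¹.
Then M³ = P·diag(-1, -27)·P⁻¹ = [[-1, 54], [-1, 81]] · [[3, -2], [1, -1]] = [[51, -52], [78, -79]].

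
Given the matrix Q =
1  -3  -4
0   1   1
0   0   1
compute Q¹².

[[1, -36, -246], [0, 1, 12], [0, 0, 1]]

Q = I + N where N = [[0, -3, -4], [0, 0, 1], [0, 0, 0]] is strictly upper-triangular, so N³ = 0.
(I + N)¹² = I + 12·N + 66·N² = [[1, -36, -246], [0, 1, 12], [0, 0, 1]].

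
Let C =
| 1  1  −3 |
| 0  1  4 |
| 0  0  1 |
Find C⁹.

[[1, 9, 117], [0, 1, 36], [0, 0, 1]]

C = I + N where N = [[0, 1, −3], [0, 0, 4], [0, 0, 0]] is strictly upper-triangular, so N³ = 0.
(I + N)⁹ = I + 9·N + 36·N² = [[1, 9, 117], [0, 1, 36], [0, 0, 1]].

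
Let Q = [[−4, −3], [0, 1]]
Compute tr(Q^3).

−63

Q^2 = [[16, 9], [0, 1]]
Q^3 = [[−64, −39], [0, 1]]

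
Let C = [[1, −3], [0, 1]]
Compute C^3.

[[1, −9], [0, 1]]

C = I + N where N = [[0, −3], [0, 0]] is strictly upper-triangular, so N^2 = 0.
(I + N)^3 = I + 3·N = [[1, −9], [0, 1]].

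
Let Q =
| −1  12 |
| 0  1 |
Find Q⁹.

[[−1, 12], [0, 1]]

Q² = I (check: tr Q = 0 and det Q = −1), so Q⁹ = Q since 9 is odd.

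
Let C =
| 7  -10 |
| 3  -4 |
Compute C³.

tr C = 3 and det C = 2, so the characteristic polynomial is λ² − (3)λ + (2) with roots 2 and 1.
Eigenvectors give P = [[-2, -5], [-1, -3]] with P⁻¹ = [[-3, 5], [1, -2]], and C = P·diag(2, 1)·P⁻¹.
Then C³ = P·diag(8, 1)·P⁻¹ = [[-16, -5], [-8, -3]] · [[-3, 5], [1, -2]] = [[43, -70], [21, -34]].

[[43, -70], [21, -34]]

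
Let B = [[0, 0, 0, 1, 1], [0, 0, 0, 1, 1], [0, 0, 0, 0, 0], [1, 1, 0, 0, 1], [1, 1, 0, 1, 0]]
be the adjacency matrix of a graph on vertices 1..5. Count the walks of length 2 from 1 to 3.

0

The number of length-2 walks from vertex 1 to vertex 3 is entry (1,3) of B^2, where B is the adjacency matrix.
B^2 = [[2, 2, 0, 1, 1], [2, 2, 0, 1, 1], [0, 0, 0, 0, 0], [1, 1, 0, 3, 2], [1, 1, 0, 2, 3]]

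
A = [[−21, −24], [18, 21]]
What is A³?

[[−189, −216], [162, 189]]

tr A = 0 and det A = −9, so the characteristic polynomial is λ² − (0)λ + (−9) with roots 3 and −3.
Eigenvectors give P = [[−1, 4], [1, −3]] with P⁻¹ = [[3, 4], [1, 1]], and A = P·diag(3, −3)·P⁻¹.
Then A³ = P·diag(27, −27)·P⁻¹ = [[−27, −108], [27, 81]] · [[3, 4], [1, 1]] = [[−189, −216], [162, 189]].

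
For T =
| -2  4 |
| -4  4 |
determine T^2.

[[-12, 8], [-8, 0]]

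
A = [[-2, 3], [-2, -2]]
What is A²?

[[-2, -12], [8, -2]]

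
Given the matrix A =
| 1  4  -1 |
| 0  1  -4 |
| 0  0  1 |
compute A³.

A = I + N where N = [[0, 4, -1], [0, 0, -4], [0, 0, 0]] is strictly upper-triangular, so N³ = 0.
(I + N)³ = I + 3·N + 3·N² = [[1, 12, -51], [0, 1, -12], [0, 0, 1]].

[[1, 12, -51], [0, 1, -12], [0, 0, 1]]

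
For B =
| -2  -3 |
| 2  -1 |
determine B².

[[-2, 9], [-6, -5]]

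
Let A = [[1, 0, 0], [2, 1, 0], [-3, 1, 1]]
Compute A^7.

A = I + N where N = [[0, 0, 0], [2, 0, 0], [-3, 1, 0]] is strictly lower-triangular, so N^3 = 0.
(I + N)^7 = I + 7·N + 21·N^2 = [[1, 0, 0], [14, 1, 0], [21, 7, 1]].

[[1, 0, 0], [14, 1, 0], [21, 7, 1]]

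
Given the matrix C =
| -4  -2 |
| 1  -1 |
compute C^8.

[[12866, 12610], [-6305, -6049]]

tr C = -5 and det C = 6, so the characteristic polynomial is λ² − (-5)λ + (6) with roots -3 and -2.
Eigenvectors give P = [[-2, -1], [1, 1]] with P⁻¹ = [[-1, -1], [1, 2]], and C = P·diag(-3, -2)·P⁻¹.
Then C^8 = P·diag(6561, 256)·P⁻¹ = [[-13122, -256], [6561, 256]] · [[-1, -1], [1, 2]] = [[12866, 12610], [-6305, -6049]].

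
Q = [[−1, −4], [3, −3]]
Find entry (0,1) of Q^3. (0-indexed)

−4

Q^2 = [[−11, 16], [−12, −3]]
Q^3 = [[59, −4], [3, 57]]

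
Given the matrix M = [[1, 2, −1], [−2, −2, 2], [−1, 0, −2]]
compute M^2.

[[−2, −2, 5], [0, 0, −6], [1, −2, 5]]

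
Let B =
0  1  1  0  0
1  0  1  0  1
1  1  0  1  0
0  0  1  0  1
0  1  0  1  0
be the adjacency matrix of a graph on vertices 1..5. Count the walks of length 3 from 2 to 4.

1

The number of length-3 walks from vertex 2 to vertex 4 is entry (2,4) of B³, where B is the adjacency matrix.
B² = [[2, 1, 1, 1, 1], [1, 3, 1, 2, 0], [1, 1, 3, 0, 2], [1, 2, 0, 2, 0], [1, 0, 2, 0, 2]]
B³ = [[2, 4, 4, 2, 2], [4, 2, 6, 1, 5], [4, 6, 2, 5, 1], [2, 1, 5, 0, 4], [2, 5, 1, 4, 0]]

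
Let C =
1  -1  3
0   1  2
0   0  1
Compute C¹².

[[1, -12, -96], [0, 1, 24], [0, 0, 1]]

C = I + N where N = [[0, -1, 3], [0, 0, 2], [0, 0, 0]] is strictly upper-triangular, so N³ = 0.
(I + N)¹² = I + 12·N + 66·N² = [[1, -12, -96], [0, 1, 24], [0, 0, 1]].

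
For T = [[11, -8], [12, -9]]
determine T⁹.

tr T = 2 and det T = -3, so the characteristic polynomial is λ² − (2)λ + (-3) with roots -1 and 3.
Eigenvectors give P = [[2, 1], [3, 1]] with P⁻¹ = [[-1, 1], [3, -2]], and T = P·diag(-1, 3)·P⁻¹.
Then T⁹ = P·diag(-1, 19683)·P⁻¹ = [[-2, 19683], [-3, 19683]] · [[-1, 1], [3, -2]] = [[59051, -39368], [59052, -39369]].

[[59051, -39368], [59052, -39369]]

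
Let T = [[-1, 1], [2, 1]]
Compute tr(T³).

T² = [[3, 0], [0, 3]]
T³ = [[-3, 3], [6, 3]]

0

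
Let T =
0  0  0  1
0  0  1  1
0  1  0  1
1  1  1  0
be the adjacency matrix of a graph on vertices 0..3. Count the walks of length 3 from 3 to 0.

3

The number of length-3 walks from vertex 3 to vertex 0 is entry (3,0) of T³, where T is the adjacency matrix.
T² = [[1, 1, 1, 0], [1, 2, 1, 1], [1, 1, 2, 1], [0, 1, 1, 3]]
T³ = [[0, 1, 1, 3], [1, 2, 3, 4], [1, 3, 2, 4], [3, 4, 4, 2]]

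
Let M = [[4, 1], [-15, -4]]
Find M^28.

[[1, 0], [0, 1]]

M² = I (check: tr M = 0 and det M = -1), so M^28 = I since 28 is even.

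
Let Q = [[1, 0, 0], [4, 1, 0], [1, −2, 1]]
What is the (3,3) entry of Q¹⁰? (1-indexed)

1

Q = I + N where N = [[0, 0, 0], [4, 0, 0], [1, −2, 0]] is strictly lower-triangular, so N³ = 0.
(I + N)¹⁰ = I + 10·N + 45·N² = [[1, 0, 0], [40, 1, 0], [−350, −20, 1]].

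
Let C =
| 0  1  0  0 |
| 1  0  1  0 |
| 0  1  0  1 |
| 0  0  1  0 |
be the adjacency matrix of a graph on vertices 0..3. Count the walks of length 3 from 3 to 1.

0

The number of length-3 walks from vertex 3 to vertex 1 is entry (3,1) of C³, where C is the adjacency matrix.
C² = [[1, 0, 1, 0], [0, 2, 0, 1], [1, 0, 2, 0], [0, 1, 0, 1]]
C³ = [[0, 2, 0, 1], [2, 0, 3, 0], [0, 3, 0, 2], [1, 0, 2, 0]]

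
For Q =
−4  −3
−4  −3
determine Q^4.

[[1372, 1029], [1372, 1029]]

Q^2 = [[28, 21], [28, 21]]
Q^3 = [[−196, −147], [−196, −147]]
Q^4 = [[1372, 1029], [1372, 1029]]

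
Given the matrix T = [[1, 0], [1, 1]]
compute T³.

[[1, 0], [3, 1]]

T = I + N where N = [[0, 0], [1, 0]] is strictly lower-triangular, so N² = 0.
(I + N)³ = I + 3·N = [[1, 0], [3, 1]].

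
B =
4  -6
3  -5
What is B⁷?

[[130, -258], [129, -257]]

tr B = -1 and det B = -2, so the characteristic polynomial is λ² − (-1)λ + (-2) with roots -2 and 1.
Eigenvectors give P = [[-1, 2], [-1, 1]] with P⁻¹ = [[1, -2], [1, -1]], and B = P·diag(-2, 1)·P⁻¹.
Then B⁷ = P·diag(-128, 1)·P⁻¹ = [[128, 2], [128, 1]] · [[1, -2], [1, -1]] = [[130, -258], [129, -257]].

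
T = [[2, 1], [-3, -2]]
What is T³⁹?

[[2, 1], [-3, -2]]

T² = I (check: tr T = 0 and det T = -1), so T³⁹ = T since 39 is odd.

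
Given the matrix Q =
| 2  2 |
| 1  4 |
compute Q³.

Q² = [[6, 12], [6, 18]]
Q³ = [[24, 60], [30, 84]]

[[24, 60], [30, 84]]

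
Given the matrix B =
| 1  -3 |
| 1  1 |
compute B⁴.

B² = [[-2, -6], [2, -2]]
B³ = [[-8, 0], [0, -8]]
B⁴ = [[-8, 24], [-8, -8]]

[[-8, 24], [-8, -8]]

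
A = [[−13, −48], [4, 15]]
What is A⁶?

[[−2183, −8736], [728, 2913]]

tr A = 2 and det A = −3, so the characteristic polynomial is λ² − (2)λ + (−3) with roots 3 and −1.
Eigenvectors give P = [[3, −4], [−1, 1]] with P⁻¹ = [[−1, −4], [−1, −3]], and A = P·diag(3, −1)·P⁻¹.
Then A⁶ = P·diag(729, 1)·P⁻¹ = [[2187, −4], [−729, 1]] · [[−1, −4], [−1, −3]] = [[−2183, −8736], [728, 2913]].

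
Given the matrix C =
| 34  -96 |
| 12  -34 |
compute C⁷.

tr C = 0 and det C = -4, so the characteristic polynomial is λ² − (0)λ + (-4) with roots 2 and -2.
Eigenvectors give P = [[-3, -8], [-1, -3]] with P⁻¹ = [[-3, 8], [1, -3]], and C = P·diag(2, -2)·P⁻¹.
Then C⁷ = P·diag(128, -128)·P⁻¹ = [[-384, 1024], [-128, 384]] · [[-3, 8], [1, -3]] = [[2176, -6144], [768, -2176]].

[[2176, -6144], [768, -2176]]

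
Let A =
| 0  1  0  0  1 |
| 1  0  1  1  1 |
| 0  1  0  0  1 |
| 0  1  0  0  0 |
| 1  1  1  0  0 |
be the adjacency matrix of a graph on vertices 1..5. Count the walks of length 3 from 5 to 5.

4

The number of length-3 walks from vertex 5 to vertex 5 is entry (5,5) of A³, where A is the adjacency matrix.
A² = [[2, 1, 2, 1, 1], [1, 4, 1, 0, 2], [2, 1, 2, 1, 1], [1, 0, 1, 1, 1], [1, 2, 1, 1, 3]]
A³ = [[2, 6, 2, 1, 5], [6, 4, 6, 4, 6], [2, 6, 2, 1, 5], [1, 4, 1, 0, 2], [5, 6, 5, 2, 4]]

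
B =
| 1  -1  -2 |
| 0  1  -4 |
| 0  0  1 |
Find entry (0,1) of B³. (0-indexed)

B = I + N where N = [[0, -1, -2], [0, 0, -4], [0, 0, 0]] is strictly upper-triangular, so N³ = 0.
(I + N)³ = I + 3·N + 3·N² = [[1, -3, 6], [0, 1, -12], [0, 0, 1]].

-3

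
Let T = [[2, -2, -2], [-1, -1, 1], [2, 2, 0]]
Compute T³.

T² = [[2, -6, -6], [1, 5, 1], [2, -6, -2]]
T³ = [[-2, -10, -10], [-1, -5, 3], [6, -2, -10]]

[[-2, -10, -10], [-1, -5, 3], [6, -2, -10]]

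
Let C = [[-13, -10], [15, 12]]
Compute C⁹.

tr C = -1 and det C = -6, so the characteristic polynomial is λ² − (-1)λ + (-6) with roots -3 and 2.
Eigenvectors give P = [[1, -2], [-1, 3]] with P⁻¹ = [[3, 2], [1, 1]], and C = P·diag(-3, 2)·P⁻¹.
Then C⁹ = P·diag(-19683, 512)·P⁻¹ = [[-19683, -1024], [19683, 1536]] · [[3, 2], [1, 1]] = [[-60073, -40390], [60585, 40902]].

[[-60073, -40390], [60585, 40902]]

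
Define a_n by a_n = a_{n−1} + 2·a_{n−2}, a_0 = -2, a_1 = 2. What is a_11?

With companion matrix A = [[1, 2], [1, 0]], [a_n, a_{n−1}]ᵀ = A·[a_{n−1}, a_{n−2}]ᵀ, so [a_11, a_10]ᵀ = A^10·[a_1, a_0]ᵀ.
A^10 = [[683, 682], [341, 342]], giving [a_11, a_10]ᵀ = [[2], [-2]].

2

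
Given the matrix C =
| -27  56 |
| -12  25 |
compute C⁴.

[[561, -1120], [240, -479]]

tr C = -2 and det C = -3, so the characteristic polynomial is λ² − (-2)λ + (-3) with roots 1 and -3.
Eigenvectors give P = [[2, -7], [1, -3]] with P⁻¹ = [[-3, 7], [-1, 2]], and C = P·diag(1, -3)·P⁻¹.
Then C⁴ = P·diag(1, 81)·P⁻¹ = [[2, -567], [1, -243]] · [[-3, 7], [-1, 2]] = [[561, -1120], [240, -479]].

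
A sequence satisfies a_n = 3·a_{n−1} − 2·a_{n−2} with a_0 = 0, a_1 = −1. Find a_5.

−31

With companion matrix C = [[3, −2], [1, 0]], [a_n, a_{n−1}]ᵀ = C·[a_{n−1}, a_{n−2}]ᵀ, so [a_5, a_4]ᵀ = C⁴·[a_1, a_0]ᵀ.
C⁴ = [[31, −30], [15, −14]], giving [a_5, a_4]ᵀ = [[−31], [−15]].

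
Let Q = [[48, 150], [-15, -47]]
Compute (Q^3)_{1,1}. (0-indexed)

tr Q = 1 and det Q = -6, so the characteristic polynomial is λ² − (1)λ + (-6) with roots 3 and -2.
Eigenvectors give P = [[10, -3], [-3, 1]] with P⁻¹ = [[1, 3], [3, 10]], and Q = P·diag(3, -2)·P⁻¹.
Then Q^3 = P·diag(27, -8)·P⁻¹ = [[270, 24], [-81, -8]] · [[1, 3], [3, 10]] = [[342, 1050], [-105, -323]].

-323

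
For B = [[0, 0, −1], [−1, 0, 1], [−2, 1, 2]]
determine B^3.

B^2 = [[2, −1, −2], [−2, 1, 3], [−5, 2, 7]]
B^3 = [[5, −2, −7], [−7, 3, 9], [−16, 7, 21]]

[[5, −2, −7], [−7, 3, 9], [−16, 7, 21]]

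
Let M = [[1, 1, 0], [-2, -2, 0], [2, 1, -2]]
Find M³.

M² = [[-1, -1, 0], [2, 2, 0], [-4, -2, 4]]
M³ = [[1, 1, 0], [-2, -2, 0], [8, 4, -8]]

[[1, 1, 0], [-2, -2, 0], [8, 4, -8]]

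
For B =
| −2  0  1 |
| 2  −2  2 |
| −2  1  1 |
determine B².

[[2, 1, −1], [−12, 6, 0], [4, −1, 1]]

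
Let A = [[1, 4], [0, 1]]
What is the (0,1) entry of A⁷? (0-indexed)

A = I + N where N = [[0, 4], [0, 0]] is strictly upper-triangular, so N² = 0.
(I + N)⁷ = I + 7·N = [[1, 28], [0, 1]].

28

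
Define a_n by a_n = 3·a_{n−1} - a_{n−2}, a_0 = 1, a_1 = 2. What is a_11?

28657

With companion matrix T = [[3, -1], [1, 0]], [a_n, a_{n−1}]ᵀ = T·[a_{n−1}, a_{n−2}]ᵀ, so [a_11, a_10]ᵀ = T¹⁰·[a_1, a_0]ᵀ.
T¹⁰ = [[17711, -6765], [6765, -2584]], giving [a_11, a_10]ᵀ = [[28657], [10946]].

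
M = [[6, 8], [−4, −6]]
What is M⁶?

[[64, 0], [0, 64]]

tr M = 0 and det M = −4, so the characteristic polynomial is λ² − (0)λ + (−4) with roots −2 and 2.
Eigenvectors give P = [[−1, 2], [1, −1]] with P⁻¹ = [[1, 2], [1, 1]], and M = P·diag(−2, 2)·P⁻¹.
Then M⁶ = P·diag(64, 64)·P⁻¹ = [[−64, 128], [64, −64]] · [[1, 2], [1, 1]] = [[64, 0], [0, 64]].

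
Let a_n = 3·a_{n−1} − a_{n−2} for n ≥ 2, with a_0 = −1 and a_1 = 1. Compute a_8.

With companion matrix B = [[3, −1], [1, 0]], [a_n, a_{n−1}]ᵀ = B·[a_{n−1}, a_{n−2}]ᵀ, so [a_8, a_7]ᵀ = B⁷·[a_1, a_0]ᵀ.
B⁷ = [[987, −377], [377, −144]], giving [a_8, a_7]ᵀ = [[1364], [521]].

1364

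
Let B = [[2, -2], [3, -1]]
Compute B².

[[-2, -2], [3, -5]]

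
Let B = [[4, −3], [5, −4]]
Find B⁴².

B² = I (check: tr B = 0 and det B = −1), so B⁴² = I since 42 is even.

[[1, 0], [0, 1]]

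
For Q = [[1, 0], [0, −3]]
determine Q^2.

[[1, 0], [0, 9]]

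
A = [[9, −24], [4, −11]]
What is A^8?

tr A = −2 and det A = −3, so the characteristic polynomial is λ² − (−2)λ + (−3) with roots 1 and −3.
Eigenvectors give P = [[3, 2], [1, 1]] with P⁻¹ = [[1, −2], [−1, 3]], and A = P·diag(1, −3)·P⁻¹.
Then A^8 = P·diag(1, 6561)·P⁻¹ = [[3, 13122], [1, 6561]] · [[1, −2], [−1, 3]] = [[−13119, 39360], [−6560, 19681]].

[[−13119, 39360], [−6560, 19681]]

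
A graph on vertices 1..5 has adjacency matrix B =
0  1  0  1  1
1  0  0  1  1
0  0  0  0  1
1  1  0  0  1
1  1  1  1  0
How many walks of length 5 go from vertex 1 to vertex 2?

The number of length-5 walks from vertex 1 to vertex 2 is entry (1,2) of B^5, where B is the adjacency matrix.
B^2 = [[3, 2, 1, 2, 2], [2, 3, 1, 2, 2], [1, 1, 1, 1, 0], [2, 2, 1, 3, 2], [2, 2, 0, 2, 4]]
B^3 = [[6, 7, 2, 7, 8], [7, 6, 2, 7, 8], [2, 2, 0, 2, 4], [7, 7, 2, 6, 8], [8, 8, 4, 8, 6]]
B^4 = [[22, 21, 8, 21, 22], [21, 22, 8, 21, 22], [8, 8, 4, 8, 6], [21, 21, 8, 22, 22], [22, 22, 6, 22, 28]]
B^5 = [[64, 65, 22, 65, 72], [65, 64, 22, 65, 72], [22, 22, 6, 22, 28], [65, 65, 22, 64, 72], [72, 72, 28, 72, 72]]

65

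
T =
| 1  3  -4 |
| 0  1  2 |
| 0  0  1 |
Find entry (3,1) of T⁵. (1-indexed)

0

T = I + N where N = [[0, 3, -4], [0, 0, 2], [0, 0, 0]] is strictly upper-triangular, so N³ = 0.
(I + N)⁵ = I + 5·N + 10·N² = [[1, 15, 40], [0, 1, 10], [0, 0, 1]].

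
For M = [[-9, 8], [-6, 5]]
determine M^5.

tr M = -4 and det M = 3, so the characteristic polynomial is λ² − (-4)λ + (3) with roots -1 and -3.
Eigenvectors give P = [[-1, 4], [-1, 3]] with P⁻¹ = [[3, -4], [1, -1]], and M = P·diag(-1, -3)·P⁻¹.
Then M^5 = P·diag(-1, -243)·P⁻¹ = [[1, -972], [1, -729]] · [[3, -4], [1, -1]] = [[-969, 968], [-726, 725]].

[[-969, 968], [-726, 725]]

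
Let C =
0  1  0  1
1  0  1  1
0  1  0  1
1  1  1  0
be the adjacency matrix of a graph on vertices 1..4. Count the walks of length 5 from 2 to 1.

The number of length-5 walks from vertex 2 to vertex 1 is entry (2,1) of C^5, where C is the adjacency matrix.
C^2 = [[2, 1, 2, 1], [1, 3, 1, 2], [2, 1, 2, 1], [1, 2, 1, 3]]
C^3 = [[2, 5, 2, 5], [5, 4, 5, 5], [2, 5, 2, 5], [5, 5, 5, 4]]
C^4 = [[10, 9, 10, 9], [9, 15, 9, 14], [10, 9, 10, 9], [9, 14, 9, 15]]
C^5 = [[18, 29, 18, 29], [29, 32, 29, 33], [18, 29, 18, 29], [29, 33, 29, 32]]

29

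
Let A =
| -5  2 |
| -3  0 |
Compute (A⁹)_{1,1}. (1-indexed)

tr A = -5 and det A = 6, so the characteristic polynomial is λ² − (-5)λ + (6) with roots -3 and -2.
Eigenvectors give P = [[1, -2], [1, -3]] with P⁻¹ = [[3, -2], [1, -1]], and A = P·diag(-3, -2)·P⁻¹.
Then A⁹ = P·diag(-19683, -512)·P⁻¹ = [[-19683, 1024], [-19683, 1536]] · [[3, -2], [1, -1]] = [[-58025, 38342], [-57513, 37830]].

-58025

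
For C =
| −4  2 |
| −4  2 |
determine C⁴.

C² = [[8, −4], [8, −4]]
C³ = [[−16, 8], [−16, 8]]
C⁴ = [[32, −16], [32, −16]]

[[32, −16], [32, −16]]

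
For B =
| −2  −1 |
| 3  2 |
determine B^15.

B² = I (check: tr B = 0 and det B = −1), so B^15 = B since 15 is odd.

[[−2, −1], [3, 2]]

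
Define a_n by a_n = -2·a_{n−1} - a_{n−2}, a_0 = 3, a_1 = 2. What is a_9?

With companion matrix B = [[-2, -1], [1, 0]], [a_n, a_{n−1}]ᵀ = B·[a_{n−1}, a_{n−2}]ᵀ, so [a_9, a_8]ᵀ = B⁸·[a_1, a_0]ᵀ.
B⁸ = [[9, 8], [-8, -7]], giving [a_9, a_8]ᵀ = [[42], [-37]].

42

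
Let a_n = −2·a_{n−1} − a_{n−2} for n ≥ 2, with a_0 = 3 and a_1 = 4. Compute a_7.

46

With companion matrix C = [[−2, −1], [1, 0]], [a_n, a_{n−1}]ᵀ = C·[a_{n−1}, a_{n−2}]ᵀ, so [a_7, a_6]ᵀ = C^6·[a_1, a_0]ᵀ.
C^6 = [[7, 6], [−6, −5]], giving [a_7, a_6]ᵀ = [[46], [−39]].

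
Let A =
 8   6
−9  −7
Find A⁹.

tr A = 1 and det A = −2, so the characteristic polynomial is λ² − (1)λ + (−2) with roots 2 and −1.
Eigenvectors give P = [[−1, −2], [1, 3]] with P⁻¹ = [[−3, −2], [1, 1]], and A = P·diag(2, −1)·P⁻¹.
Then A⁹ = P·diag(512, −1)·P⁻¹ = [[−512, 2], [512, −3]] · [[−3, −2], [1, 1]] = [[1538, 1026], [−1539, −1027]].

[[1538, 1026], [−1539, −1027]]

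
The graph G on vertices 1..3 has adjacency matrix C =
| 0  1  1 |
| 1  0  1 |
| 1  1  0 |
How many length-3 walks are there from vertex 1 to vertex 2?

3

The number of length-3 walks from vertex 1 to vertex 2 is entry (1,2) of C³, where C is the adjacency matrix.
C² = [[2, 1, 1], [1, 2, 1], [1, 1, 2]]
C³ = [[2, 3, 3], [3, 2, 3], [3, 3, 2]]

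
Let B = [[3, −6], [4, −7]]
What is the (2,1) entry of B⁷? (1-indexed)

tr B = −4 and det B = 3, so the characteristic polynomial is λ² − (−4)λ + (3) with roots −3 and −1.
Eigenvectors give P = [[−1, 3], [−1, 2]] with P⁻¹ = [[2, −3], [1, −1]], and B = P·diag(−3, −1)·P⁻¹.
Then B⁷ = P·diag(−2187, −1)·P⁻¹ = [[2187, −3], [2187, −2]] · [[2, −3], [1, −1]] = [[4371, −6558], [4372, −6559]].

4372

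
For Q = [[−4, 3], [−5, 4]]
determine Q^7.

[[−4, 3], [−5, 4]]

Q² = I (check: tr Q = 0 and det Q = −1), so Q^7 = Q since 7 is odd.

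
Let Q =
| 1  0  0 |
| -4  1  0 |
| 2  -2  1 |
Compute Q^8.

Q = I + N where N = [[0, 0, 0], [-4, 0, 0], [2, -2, 0]] is strictly lower-triangular, so N^3 = 0.
(I + N)^8 = I + 8·N + 28·N^2 = [[1, 0, 0], [-32, 1, 0], [240, -16, 1]].

[[1, 0, 0], [-32, 1, 0], [240, -16, 1]]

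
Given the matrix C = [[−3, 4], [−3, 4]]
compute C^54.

C² = C (a projection; rank 1, trace 1), so C^54 = C.

[[−3, 4], [−3, 4]]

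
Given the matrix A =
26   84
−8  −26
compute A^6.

[[64, 0], [0, 64]]

tr A = 0 and det A = −4, so the characteristic polynomial is λ² − (0)λ + (−4) with roots 2 and −2.
Eigenvectors give P = [[7, −3], [−2, 1]] with P⁻¹ = [[1, 3], [2, 7]], and A = P·diag(2, −2)·P⁻¹.
Then A^6 = P·diag(64, 64)·P⁻¹ = [[448, −192], [−128, 64]] · [[1, 3], [2, 7]] = [[64, 0], [0, 64]].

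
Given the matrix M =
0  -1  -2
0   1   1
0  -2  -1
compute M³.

M² = [[0, 3, 1], [0, -1, 0], [0, 0, -1]]
M³ = [[0, 1, 2], [0, -1, -1], [0, 2, 1]]

[[0, 1, 2], [0, -1, -1], [0, 2, 1]]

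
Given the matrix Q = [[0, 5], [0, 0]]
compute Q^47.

[[0, 0], [0, 0]]

Q is strictly triangular, hence nilpotent: Q^2 = 0, so Q^47 = 0.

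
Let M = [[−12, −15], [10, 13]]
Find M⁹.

tr M = 1 and det M = −6, so the characteristic polynomial is λ² − (1)λ + (−6) with roots 3 and −2.
Eigenvectors give P = [[−1, 3], [1, −2]] with P⁻¹ = [[2, 3], [1, 1]], and M = P·diag(3, −2)·P⁻¹.
Then M⁹ = P·diag(19683, −512)·P⁻¹ = [[−19683, −1536], [19683, 1024]] · [[2, 3], [1, 1]] = [[−40902, −60585], [40390, 60073]].

[[−40902, −60585], [40390, 60073]]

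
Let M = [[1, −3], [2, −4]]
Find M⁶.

[[−125, 189], [−126, 190]]

tr M = −3 and det M = 2, so the characteristic polynomial is λ² − (−3)λ + (2) with roots −1 and −2.
Eigenvectors give P = [[3, 1], [2, 1]] with P⁻¹ = [[1, −1], [−2, 3]], and M = P·diag(−1, −2)·P⁻¹.
Then M⁶ = P·diag(1, 64)·P⁻¹ = [[3, 64], [2, 64]] · [[1, −1], [−2, 3]] = [[−125, 189], [−126, 190]].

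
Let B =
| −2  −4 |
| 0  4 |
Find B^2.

[[4, −8], [0, 16]]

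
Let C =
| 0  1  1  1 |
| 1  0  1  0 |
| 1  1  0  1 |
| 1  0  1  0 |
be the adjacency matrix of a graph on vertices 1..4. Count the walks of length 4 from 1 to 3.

The number of length-4 walks from vertex 1 to vertex 3 is entry (1,3) of C⁴, where C is the adjacency matrix.
C² = [[3, 1, 2, 1], [1, 2, 1, 2], [2, 1, 3, 1], [1, 2, 1, 2]]
C³ = [[4, 5, 5, 5], [5, 2, 5, 2], [5, 5, 4, 5], [5, 2, 5, 2]]
C⁴ = [[15, 9, 14, 9], [9, 10, 9, 10], [14, 9, 15, 9], [9, 10, 9, 10]]

14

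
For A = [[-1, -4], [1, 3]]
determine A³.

[[-5, -12], [3, 7]]

A² = [[-3, -8], [2, 5]]
A³ = [[-5, -12], [3, 7]]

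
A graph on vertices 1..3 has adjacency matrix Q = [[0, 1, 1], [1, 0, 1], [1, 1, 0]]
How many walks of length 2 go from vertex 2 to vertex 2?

2

The number of length-2 walks from vertex 2 to vertex 2 is entry (2,2) of Q², where Q is the adjacency matrix.
Q² = [[2, 1, 1], [1, 2, 1], [1, 1, 2]]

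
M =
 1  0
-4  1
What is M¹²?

[[1, 0], [-48, 1]]

M = I + N where N = [[0, 0], [-4, 0]] is strictly lower-triangular, so N² = 0.
(I + N)¹² = I + 12·N = [[1, 0], [-48, 1]].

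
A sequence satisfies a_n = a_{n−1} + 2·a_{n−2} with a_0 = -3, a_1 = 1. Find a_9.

-339

With companion matrix Q = [[1, 2], [1, 0]], [a_n, a_{n−1}]ᵀ = Q·[a_{n−1}, a_{n−2}]ᵀ, so [a_9, a_8]ᵀ = Q^8·[a_1, a_0]ᵀ.
Q^8 = [[171, 170], [85, 86]], giving [a_9, a_8]ᵀ = [[-339], [-173]].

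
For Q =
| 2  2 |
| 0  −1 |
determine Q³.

[[8, 6], [0, −1]]

Q² = [[4, 2], [0, 1]]
Q³ = [[8, 6], [0, −1]]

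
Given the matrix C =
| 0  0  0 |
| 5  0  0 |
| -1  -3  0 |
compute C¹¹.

[[0, 0, 0], [0, 0, 0], [0, 0, 0]]

C is strictly triangular, hence nilpotent: C³ = 0, so C¹¹ = 0.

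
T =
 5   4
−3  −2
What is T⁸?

tr T = 3 and det T = 2, so the characteristic polynomial is λ² − (3)λ + (2) with roots 2 and 1.
Eigenvectors give P = [[4, −1], [−3, 1]] with P⁻¹ = [[1, 1], [3, 4]], and T = P·diag(2, 1)·P⁻¹.
Then T⁸ = P·diag(256, 1)·P⁻¹ = [[1024, −1], [−768, 1]] · [[1, 1], [3, 4]] = [[1021, 1020], [−765, −764]].

[[1021, 1020], [−765, −764]]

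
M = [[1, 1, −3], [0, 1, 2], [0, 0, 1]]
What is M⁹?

M = I + N where N = [[0, 1, −3], [0, 0, 2], [0, 0, 0]] is strictly upper-triangular, so N³ = 0.
(I + N)⁹ = I + 9·N + 36·N² = [[1, 9, 45], [0, 1, 18], [0, 0, 1]].

[[1, 9, 45], [0, 1, 18], [0, 0, 1]]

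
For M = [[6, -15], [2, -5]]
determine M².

[[6, -15], [2, -5]]

M² = M (a projection; rank 1, trace 1), so M² = M.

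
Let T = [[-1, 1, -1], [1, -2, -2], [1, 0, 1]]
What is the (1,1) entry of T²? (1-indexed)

1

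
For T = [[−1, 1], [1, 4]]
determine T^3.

T^2 = [[2, 3], [3, 17]]
T^3 = [[1, 14], [14, 71]]

[[1, 14], [14, 71]]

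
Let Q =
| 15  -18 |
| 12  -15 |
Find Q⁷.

tr Q = 0 and det Q = -9, so the characteristic polynomial is λ² − (0)λ + (-9) with roots -3 and 3.
Eigenvectors give P = [[-1, 3], [-1, 2]] with P⁻¹ = [[2, -3], [1, -1]], and Q = P·diag(-3, 3)·P⁻¹.
Then Q⁷ = P·diag(-2187, 2187)·P⁻¹ = [[2187, 6561], [2187, 4374]] · [[2, -3], [1, -1]] = [[10935, -13122], [8748, -10935]].

[[10935, -13122], [8748, -10935]]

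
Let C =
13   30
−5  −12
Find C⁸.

[[19171, 37830], [−6305, −12354]]

tr C = 1 and det C = −6, so the characteristic polynomial is λ² − (1)λ + (−6) with roots −2 and 3.
Eigenvectors give P = [[−2, −3], [1, 1]] with P⁻¹ = [[1, 3], [−1, −2]], and C = P·diag(−2, 3)·P⁻¹.
Then C⁸ = P·diag(256, 6561)·P⁻¹ = [[−512, −19683], [256, 6561]] · [[1, 3], [−1, −2]] = [[19171, 37830], [−6305, −12354]].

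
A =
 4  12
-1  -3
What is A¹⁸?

A² = A (a projection; rank 1, trace 1), so A¹⁸ = A.

[[4, 12], [-1, -3]]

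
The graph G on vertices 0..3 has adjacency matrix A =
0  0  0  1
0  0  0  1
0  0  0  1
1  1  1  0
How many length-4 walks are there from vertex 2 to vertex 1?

The number of length-4 walks from vertex 2 to vertex 1 is entry (2,1) of A^4, where A is the adjacency matrix.
A^2 = [[1, 1, 1, 0], [1, 1, 1, 0], [1, 1, 1, 0], [0, 0, 0, 3]]
A^3 = [[0, 0, 0, 3], [0, 0, 0, 3], [0, 0, 0, 3], [3, 3, 3, 0]]
A^4 = [[3, 3, 3, 0], [3, 3, 3, 0], [3, 3, 3, 0], [0, 0, 0, 9]]

3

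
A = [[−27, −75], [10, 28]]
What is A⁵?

[[−1407, −4125], [550, 1618]]

tr A = 1 and det A = −6, so the characteristic polynomial is λ² − (1)λ + (−6) with roots −2 and 3.
Eigenvectors give P = [[−3, −5], [1, 2]] with P⁻¹ = [[−2, −5], [1, 3]], and A = P·diag(−2, 3)·P⁻¹.
Then A⁵ = P·diag(−32, 243)·P⁻¹ = [[96, −1215], [−32, 486]] · [[−2, −5], [1, 3]] = [[−1407, −4125], [550, 1618]].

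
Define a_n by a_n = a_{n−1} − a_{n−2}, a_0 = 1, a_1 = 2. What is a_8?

1

With companion matrix Q = [[1, −1], [1, 0]], [a_n, a_{n−1}]ᵀ = Q·[a_{n−1}, a_{n−2}]ᵀ, so [a_8, a_7]ᵀ = Q⁷·[a_1, a_0]ᵀ.
Q⁷ = [[1, −1], [1, 0]], giving [a_8, a_7]ᵀ = [[1], [2]].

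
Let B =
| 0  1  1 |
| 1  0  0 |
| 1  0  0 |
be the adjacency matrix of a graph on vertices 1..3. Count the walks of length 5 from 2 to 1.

The number of length-5 walks from vertex 2 to vertex 1 is entry (2,1) of B^5, where B is the adjacency matrix.
B^2 = [[2, 0, 0], [0, 1, 1], [0, 1, 1]]
B^3 = [[0, 2, 2], [2, 0, 0], [2, 0, 0]]
B^4 = [[4, 0, 0], [0, 2, 2], [0, 2, 2]]
B^5 = [[0, 4, 4], [4, 0, 0], [4, 0, 0]]

4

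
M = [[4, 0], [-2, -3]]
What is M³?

M² = [[16, 0], [-2, 9]]
M³ = [[64, 0], [-26, -27]]

[[64, 0], [-26, -27]]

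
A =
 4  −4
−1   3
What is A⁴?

A² = [[20, −28], [−7, 13]]
A³ = [[108, −164], [−41, 67]]
A⁴ = [[596, −924], [−231, 365]]

[[596, −924], [−231, 365]]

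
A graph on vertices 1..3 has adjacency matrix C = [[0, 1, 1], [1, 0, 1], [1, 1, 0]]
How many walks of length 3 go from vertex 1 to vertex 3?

The number of length-3 walks from vertex 1 to vertex 3 is entry (1,3) of C^3, where C is the adjacency matrix.
C^2 = [[2, 1, 1], [1, 2, 1], [1, 1, 2]]
C^3 = [[2, 3, 3], [3, 2, 3], [3, 3, 2]]

3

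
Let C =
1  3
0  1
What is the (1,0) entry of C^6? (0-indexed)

0

C = I + N where N = [[0, 3], [0, 0]] is strictly upper-triangular, so N^2 = 0.
(I + N)^6 = I + 6·N = [[1, 18], [0, 1]].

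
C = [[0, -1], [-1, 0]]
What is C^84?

C² = I (check: tr C = 0 and det C = -1), so C^84 = I since 84 is even.

[[1, 0], [0, 1]]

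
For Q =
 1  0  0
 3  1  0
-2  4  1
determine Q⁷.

Q = I + N where N = [[0, 0, 0], [3, 0, 0], [-2, 4, 0]] is strictly lower-triangular, so N³ = 0.
(I + N)⁷ = I + 7·N + 21·N² = [[1, 0, 0], [21, 1, 0], [238, 28, 1]].

[[1, 0, 0], [21, 1, 0], [238, 28, 1]]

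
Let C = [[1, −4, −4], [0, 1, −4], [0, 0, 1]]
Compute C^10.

C = I + N where N = [[0, −4, −4], [0, 0, −4], [0, 0, 0]] is strictly upper-triangular, so N^3 = 0.
(I + N)^10 = I + 10·N + 45·N^2 = [[1, −40, 680], [0, 1, −40], [0, 0, 1]].

[[1, −40, 680], [0, 1, −40], [0, 0, 1]]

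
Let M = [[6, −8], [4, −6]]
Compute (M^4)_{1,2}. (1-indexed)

tr M = 0 and det M = −4, so the characteristic polynomial is λ² − (0)λ + (−4) with roots −2 and 2.
Eigenvectors give P = [[−1, 2], [−1, 1]] with P⁻¹ = [[1, −2], [1, −1]], and M = P·diag(−2, 2)·P⁻¹.
Then M^4 = P·diag(16, 16)·P⁻¹ = [[−16, 32], [−16, 16]] · [[1, −2], [1, −1]] = [[16, 0], [0, 16]].

0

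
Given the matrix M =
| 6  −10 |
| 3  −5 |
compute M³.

M² = M (a projection; rank 1, trace 1), so M³ = M.

[[6, −10], [3, −5]]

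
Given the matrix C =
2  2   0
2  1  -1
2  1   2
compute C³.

[[24, 20, -10], [10, 9, -10], [40, 30, -1]]

C² = [[8, 6, -2], [4, 4, -3], [10, 7, 3]]
C³ = [[24, 20, -10], [10, 9, -10], [40, 30, -1]]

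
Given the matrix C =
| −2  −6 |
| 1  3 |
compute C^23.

[[−2, −6], [1, 3]]

C² = C (a projection; rank 1, trace 1), so C^23 = C.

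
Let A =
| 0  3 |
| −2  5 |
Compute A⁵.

tr A = 5 and det A = 6, so the characteristic polynomial is λ² − (5)λ + (6) with roots 2 and 3.
Eigenvectors give P = [[−3, −1], [−2, −1]] with P⁻¹ = [[−1, 1], [2, −3]], and A = P·diag(2, 3)·P⁻¹.
Then A⁵ = P·diag(32, 243)·P⁻¹ = [[−96, −243], [−64, −243]] · [[−1, 1], [2, −3]] = [[−390, 633], [−422, 665]].

[[−390, 633], [−422, 665]]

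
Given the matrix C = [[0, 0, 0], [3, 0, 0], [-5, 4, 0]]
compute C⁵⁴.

[[0, 0, 0], [0, 0, 0], [0, 0, 0]]

C is strictly triangular, hence nilpotent: C³ = 0, so C⁵⁴ = 0.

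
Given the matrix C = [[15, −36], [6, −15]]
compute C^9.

tr C = 0 and det C = −9, so the characteristic polynomial is λ² − (0)λ + (−9) with roots 3 and −3.
Eigenvectors give P = [[3, 2], [1, 1]] with P⁻¹ = [[1, −2], [−1, 3]], and C = P·diag(3, −3)·P⁻¹.
Then C^9 = P·diag(19683, −19683)·P⁻¹ = [[59049, −39366], [19683, −19683]] · [[1, −2], [−1, 3]] = [[98415, −236196], [39366, −98415]].

[[98415, −236196], [39366, −98415]]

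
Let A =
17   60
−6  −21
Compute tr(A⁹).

tr A = −4 and det A = 3, so the characteristic polynomial is λ² − (−4)λ + (3) with roots −3 and −1.
Eigenvectors give P = [[3, 10], [−1, −3]] with P⁻¹ = [[−3, −10], [1, 3]], and A = P·diag(−3, −1)·P⁻¹.
Then A⁹ = P·diag(−19683, −1)·P⁻¹ = [[−59049, −10], [19683, 3]] · [[−3, −10], [1, 3]] = [[177137, 590460], [−59046, −196821]].

−19684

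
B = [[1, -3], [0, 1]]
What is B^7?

B = I + N where N = [[0, -3], [0, 0]] is strictly upper-triangular, so N^2 = 0.
(I + N)^7 = I + 7·N = [[1, -21], [0, 1]].

[[1, -21], [0, 1]]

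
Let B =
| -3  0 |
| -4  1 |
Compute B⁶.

tr B = -2 and det B = -3, so the characteristic polynomial is λ² − (-2)λ + (-3) with roots -3 and 1.
Eigenvectors give P = [[1, 0], [1, -1]] with P⁻¹ = [[1, 0], [1, -1]], and B = P·diag(-3, 1)·P⁻¹.
Then B⁶ = P·diag(729, 1)·P⁻¹ = [[729, 0], [729, -1]] · [[1, 0], [1, -1]] = [[729, 0], [728, 1]].

[[729, 0], [728, 1]]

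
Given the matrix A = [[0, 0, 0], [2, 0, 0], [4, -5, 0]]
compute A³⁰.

[[0, 0, 0], [0, 0, 0], [0, 0, 0]]

A is strictly triangular, hence nilpotent: A³ = 0, so A³⁰ = 0.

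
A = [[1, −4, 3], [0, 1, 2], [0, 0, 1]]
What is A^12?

[[1, −48, −492], [0, 1, 24], [0, 0, 1]]

A = I + N where N = [[0, −4, 3], [0, 0, 2], [0, 0, 0]] is strictly upper-triangular, so N^3 = 0.
(I + N)^12 = I + 12·N + 66·N^2 = [[1, −48, −492], [0, 1, 24], [0, 0, 1]].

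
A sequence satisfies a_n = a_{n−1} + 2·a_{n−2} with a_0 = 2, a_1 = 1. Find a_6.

With companion matrix T = [[1, 2], [1, 0]], [a_n, a_{n−1}]ᵀ = T·[a_{n−1}, a_{n−2}]ᵀ, so [a_6, a_5]ᵀ = T⁵·[a_1, a_0]ᵀ.
T⁵ = [[21, 22], [11, 10]], giving [a_6, a_5]ᵀ = [[65], [31]].

65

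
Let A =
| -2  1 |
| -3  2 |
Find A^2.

[[1, 0], [0, 1]]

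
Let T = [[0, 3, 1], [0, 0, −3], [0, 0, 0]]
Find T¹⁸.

[[0, 0, 0], [0, 0, 0], [0, 0, 0]]

T is strictly triangular, hence nilpotent: T³ = 0, so T¹⁸ = 0.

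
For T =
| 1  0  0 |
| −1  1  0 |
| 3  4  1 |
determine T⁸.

T = I + N where N = [[0, 0, 0], [−1, 0, 0], [3, 4, 0]] is strictly lower-triangular, so N³ = 0.
(I + N)⁸ = I + 8·N + 28·N² = [[1, 0, 0], [−8, 1, 0], [−88, 32, 1]].

[[1, 0, 0], [−8, 1, 0], [−88, 32, 1]]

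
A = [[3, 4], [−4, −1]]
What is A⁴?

A² = [[−7, 8], [−8, −15]]
A³ = [[−53, −36], [36, −17]]
A⁴ = [[−15, −176], [176, 161]]

[[−15, −176], [176, 161]]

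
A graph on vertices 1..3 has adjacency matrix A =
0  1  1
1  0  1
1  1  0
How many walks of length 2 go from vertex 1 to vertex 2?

1

The number of length-2 walks from vertex 1 to vertex 2 is entry (1,2) of A², where A is the adjacency matrix.
A² = [[2, 1, 1], [1, 2, 1], [1, 1, 2]]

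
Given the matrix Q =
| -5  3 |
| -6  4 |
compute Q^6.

[[127, -63], [126, -62]]

tr Q = -1 and det Q = -2, so the characteristic polynomial is λ² − (-1)λ + (-2) with roots -2 and 1.
Eigenvectors give P = [[1, -1], [1, -2]] with P⁻¹ = [[2, -1], [1, -1]], and Q = P·diag(-2, 1)·P⁻¹.
Then Q^6 = P·diag(64, 1)·P⁻¹ = [[64, -1], [64, -2]] · [[2, -1], [1, -1]] = [[127, -63], [126, -62]].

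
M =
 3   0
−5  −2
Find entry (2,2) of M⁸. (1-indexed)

256

tr M = 1 and det M = −6, so the characteristic polynomial is λ² − (1)λ + (−6) with roots −2 and 3.
Eigenvectors give P = [[0, −1], [−1, 1]] with P⁻¹ = [[−1, −1], [−1, 0]], and M = P·diag(−2, 3)·P⁻¹.
Then M⁸ = P·diag(256, 6561)·P⁻¹ = [[0, −6561], [−256, 6561]] · [[−1, −1], [−1, 0]] = [[6561, 0], [−6305, 256]].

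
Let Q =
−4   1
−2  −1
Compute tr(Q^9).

tr Q = −5 and det Q = 6, so the characteristic polynomial is λ² − (−5)λ + (6) with roots −2 and −3.
Eigenvectors give P = [[1, −1], [2, −1]] with P⁻¹ = [[−1, 1], [−2, 1]], and Q = P·diag(−2, −3)·P⁻¹.
Then Q^9 = P·diag(−512, −19683)·P⁻¹ = [[−512, 19683], [−1024, 19683]] · [[−1, 1], [−2, 1]] = [[−38854, 19171], [−38342, 18659]].

−20195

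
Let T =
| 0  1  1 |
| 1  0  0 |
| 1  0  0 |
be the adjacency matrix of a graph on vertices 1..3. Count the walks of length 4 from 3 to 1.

0

The number of length-4 walks from vertex 3 to vertex 1 is entry (3,1) of T⁴, where T is the adjacency matrix.
T² = [[2, 0, 0], [0, 1, 1], [0, 1, 1]]
T³ = [[0, 2, 2], [2, 0, 0], [2, 0, 0]]
T⁴ = [[4, 0, 0], [0, 2, 2], [0, 2, 2]]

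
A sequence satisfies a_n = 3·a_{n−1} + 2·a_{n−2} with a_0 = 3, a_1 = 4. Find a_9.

With companion matrix C = [[3, 2], [1, 0]], [a_n, a_{n−1}]ᵀ = C·[a_{n−1}, a_{n−2}]ᵀ, so [a_9, a_8]ᵀ = C⁸·[a_1, a_0]ᵀ.
C⁸ = [[22363, 12558], [6279, 3526]], giving [a_9, a_8]ᵀ = [[127126], [35694]].

127126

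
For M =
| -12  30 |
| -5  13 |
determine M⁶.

[[-1266, 3990], [-665, 2059]]

tr M = 1 and det M = -6, so the characteristic polynomial is λ² − (1)λ + (-6) with roots -2 and 3.
Eigenvectors give P = [[3, -2], [1, -1]] with P⁻¹ = [[1, -2], [1, -3]], and M = P·diag(-2, 3)·P⁻¹.
Then M⁶ = P·diag(64, 729)·P⁻¹ = [[192, -1458], [64, -729]] · [[1, -2], [1, -3]] = [[-1266, 3990], [-665, 2059]].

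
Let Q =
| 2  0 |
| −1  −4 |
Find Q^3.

Q^2 = [[4, 0], [2, 16]]
Q^3 = [[8, 0], [−12, −64]]

[[8, 0], [−12, −64]]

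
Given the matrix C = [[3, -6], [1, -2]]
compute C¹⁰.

[[3, -6], [1, -2]]

C² = C (a projection; rank 1, trace 1), so C¹⁰ = C.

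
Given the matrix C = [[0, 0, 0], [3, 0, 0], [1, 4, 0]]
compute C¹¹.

C is strictly triangular, hence nilpotent: C³ = 0, so C¹¹ = 0.

[[0, 0, 0], [0, 0, 0], [0, 0, 0]]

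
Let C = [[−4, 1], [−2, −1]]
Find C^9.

[[−38854, 19171], [−38342, 18659]]

tr C = −5 and det C = 6, so the characteristic polynomial is λ² − (−5)λ + (6) with roots −3 and −2.
Eigenvectors give P = [[1, −1], [1, −2]] with P⁻¹ = [[2, −1], [1, −1]], and C = P·diag(−3, −2)·P⁻¹.
Then C^9 = P·diag(−19683, −512)·P⁻¹ = [[−19683, 512], [−19683, 1024]] · [[2, −1], [1, −1]] = [[−38854, 19171], [−38342, 18659]].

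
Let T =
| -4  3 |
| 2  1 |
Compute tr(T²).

29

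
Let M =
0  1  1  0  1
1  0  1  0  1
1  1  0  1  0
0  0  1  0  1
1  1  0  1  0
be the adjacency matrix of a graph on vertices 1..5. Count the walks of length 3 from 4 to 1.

The number of length-3 walks from vertex 4 to vertex 1 is entry (4,1) of M³, where M is the adjacency matrix.
M² = [[3, 2, 1, 2, 1], [2, 3, 1, 2, 1], [1, 1, 3, 0, 3], [2, 2, 0, 2, 0], [1, 1, 3, 0, 3]]
M³ = [[4, 5, 7, 2, 7], [5, 4, 7, 2, 7], [7, 7, 2, 6, 2], [2, 2, 6, 0, 6], [7, 7, 2, 6, 2]]

2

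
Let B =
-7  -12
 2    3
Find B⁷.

tr B = -4 and det B = 3, so the characteristic polynomial is λ² − (-4)λ + (3) with roots -3 and -1.
Eigenvectors give P = [[-3, -2], [1, 1]] with P⁻¹ = [[-1, -2], [1, 3]], and B = P·diag(-3, -1)·P⁻¹.
Then B⁷ = P·diag(-2187, -1)·P⁻¹ = [[6561, 2], [-2187, -1]] · [[-1, -2], [1, 3]] = [[-6559, -13116], [2186, 4371]].

[[-6559, -13116], [2186, 4371]]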